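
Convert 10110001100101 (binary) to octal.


Group into 3-bit groups: 010110001100101
  010 = 2
  110 = 6
  001 = 1
  100 = 4
  101 = 5
= 0o26145


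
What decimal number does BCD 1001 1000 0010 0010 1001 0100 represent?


Each 4-bit group → digit:
  1001 → 9
  1000 → 8
  0010 → 2
  0010 → 2
  1001 → 9
  0100 → 4
= 982294


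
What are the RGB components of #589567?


Hex: #589567
R = 58₁₆ = 88
G = 95₁₆ = 149
B = 67₁₆ = 103
= RGB(88, 149, 103)


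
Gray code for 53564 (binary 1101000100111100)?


Binary: 1101000100111100
Gray code: G = B XOR (B >> 1)
B >> 1 = 0110100010011110
1101000100111100 XOR 0110100010011110:
  1 XOR 0 = 1
  1 XOR 1 = 0
  0 XOR 1 = 1
  1 XOR 0 = 1
  0 XOR 1 = 1
  0 XOR 0 = 0
  0 XOR 0 = 0
  1 XOR 0 = 1
  0 XOR 1 = 1
  0 XOR 0 = 0
  1 XOR 0 = 1
  1 XOR 1 = 0
  1 XOR 1 = 0
  1 XOR 1 = 0
  0 XOR 1 = 1
  0 XOR 0 = 0
= 1011100110100010


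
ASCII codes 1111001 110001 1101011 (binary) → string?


Codes (binary): 1111001 110001 1101011
Per-code ASCII lookup:
  1111001 = 121  (range 97-122: lowercase, 121 - 97 = 24) → 'y'
  110001 = 49  (range 48-57: digits, 49 - 48 = 1) → '1'
  1101011 = 107  (range 97-122: lowercase, 107 - 97 = 10) → 'k'
= 'y1k'


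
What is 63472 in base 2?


Divide by 2 repeatedly:
63472 ÷ 2 = 31736 remainder 0
31736 ÷ 2 = 15868 remainder 0
15868 ÷ 2 = 7934 remainder 0
7934 ÷ 2 = 3967 remainder 0
3967 ÷ 2 = 1983 remainder 1
1983 ÷ 2 = 991 remainder 1
991 ÷ 2 = 495 remainder 1
495 ÷ 2 = 247 remainder 1
247 ÷ 2 = 123 remainder 1
123 ÷ 2 = 61 remainder 1
61 ÷ 2 = 30 remainder 1
30 ÷ 2 = 15 remainder 0
15 ÷ 2 = 7 remainder 1
7 ÷ 2 = 3 remainder 1
3 ÷ 2 = 1 remainder 1
1 ÷ 2 = 0 remainder 1
Reading remainders bottom-up:
= 1111011111110000


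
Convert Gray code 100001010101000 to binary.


Gray code: 100001010101000
MSB stays the same: 1
Each subsequent bit = prev_binary XOR current_gray:
  B[1] = 1 XOR 0 = 1
  B[2] = 1 XOR 0 = 1
  B[3] = 1 XOR 0 = 1
  B[4] = 1 XOR 0 = 1
  B[5] = 1 XOR 1 = 0
  B[6] = 0 XOR 0 = 0
  B[7] = 0 XOR 1 = 1
  B[8] = 1 XOR 0 = 1
  B[9] = 1 XOR 1 = 0
  B[10] = 0 XOR 0 = 0
  B[11] = 0 XOR 1 = 1
  B[12] = 1 XOR 0 = 1
  B[13] = 1 XOR 0 = 1
  B[14] = 1 XOR 0 = 1
= 111110011001111 (31951 decimal)


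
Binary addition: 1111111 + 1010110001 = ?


Align and add column by column (LSB to MSB, carry propagating):
  00001111111
+ 01010110001
  -----------
  col 0: 1 + 1 + 0 (carry in) = 2 → bit 0, carry out 1
  col 1: 1 + 0 + 1 (carry in) = 2 → bit 0, carry out 1
  col 2: 1 + 0 + 1 (carry in) = 2 → bit 0, carry out 1
  col 3: 1 + 0 + 1 (carry in) = 2 → bit 0, carry out 1
  col 4: 1 + 1 + 1 (carry in) = 3 → bit 1, carry out 1
  col 5: 1 + 1 + 1 (carry in) = 3 → bit 1, carry out 1
  col 6: 1 + 0 + 1 (carry in) = 2 → bit 0, carry out 1
  col 7: 0 + 1 + 1 (carry in) = 2 → bit 0, carry out 1
  col 8: 0 + 0 + 1 (carry in) = 1 → bit 1, carry out 0
  col 9: 0 + 1 + 0 (carry in) = 1 → bit 1, carry out 0
  col 10: 0 + 0 + 0 (carry in) = 0 → bit 0, carry out 0
Reading bits MSB→LSB: 01100110000
Strip leading zeros: 1100110000
= 1100110000


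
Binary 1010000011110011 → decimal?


Positional values:
Bit 0: 1 × 2^0 = 1
Bit 1: 1 × 2^1 = 2
Bit 4: 1 × 2^4 = 16
Bit 5: 1 × 2^5 = 32
Bit 6: 1 × 2^6 = 64
Bit 7: 1 × 2^7 = 128
Bit 13: 1 × 2^13 = 8192
Bit 15: 1 × 2^15 = 32768
Sum = 1 + 2 + 16 + 32 + 64 + 128 + 8192 + 32768
= 41203


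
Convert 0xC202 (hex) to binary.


Each hex digit → 4 binary bits:
  C = 1100
  2 = 0010
  0 = 0000
  2 = 0010
Concatenate: 1100 0010 0000 0010
= 1100001000000010


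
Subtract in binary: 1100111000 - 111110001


Align and subtract column by column (LSB to MSB, borrowing when needed):
  1100111000
- 0111110001
  ----------
  col 0: (0 - 0 borrow-in) - 1 → borrow from next column: (0+2) - 1 = 1, borrow out 1
  col 1: (0 - 1 borrow-in) - 0 → borrow from next column: (-1+2) - 0 = 1, borrow out 1
  col 2: (0 - 1 borrow-in) - 0 → borrow from next column: (-1+2) - 0 = 1, borrow out 1
  col 3: (1 - 1 borrow-in) - 0 → 0 - 0 = 0, borrow out 0
  col 4: (1 - 0 borrow-in) - 1 → 1 - 1 = 0, borrow out 0
  col 5: (1 - 0 borrow-in) - 1 → 1 - 1 = 0, borrow out 0
  col 6: (0 - 0 borrow-in) - 1 → borrow from next column: (0+2) - 1 = 1, borrow out 1
  col 7: (0 - 1 borrow-in) - 1 → borrow from next column: (-1+2) - 1 = 0, borrow out 1
  col 8: (1 - 1 borrow-in) - 1 → borrow from next column: (0+2) - 1 = 1, borrow out 1
  col 9: (1 - 1 borrow-in) - 0 → 0 - 0 = 0, borrow out 0
Reading bits MSB→LSB: 0101000111
Strip leading zeros: 101000111
= 101000111


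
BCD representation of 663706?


Each digit → 4-bit binary:
  6 → 0110
  6 → 0110
  3 → 0011
  7 → 0111
  0 → 0000
  6 → 0110
= 0110 0110 0011 0111 0000 0110


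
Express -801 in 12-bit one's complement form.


Original: 001100100001
Invert all bits:
  bit 0: 0 → 1
  bit 1: 0 → 1
  bit 2: 1 → 0
  bit 3: 1 → 0
  bit 4: 0 → 1
  bit 5: 0 → 1
  bit 6: 1 → 0
  bit 7: 0 → 1
  bit 8: 0 → 1
  bit 9: 0 → 1
  bit 10: 0 → 1
  bit 11: 1 → 0
= 110011011110


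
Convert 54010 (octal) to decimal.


Positional values:
Position 0: 0 × 8^0 = 0
Position 1: 1 × 8^1 = 8
Position 2: 0 × 8^2 = 0
Position 3: 4 × 8^3 = 2048
Position 4: 5 × 8^4 = 20480
Sum = 0 + 8 + 0 + 2048 + 20480
= 22536


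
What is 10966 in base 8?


Divide by 8 repeatedly:
10966 ÷ 8 = 1370 remainder 6
1370 ÷ 8 = 171 remainder 2
171 ÷ 8 = 21 remainder 3
21 ÷ 8 = 2 remainder 5
2 ÷ 8 = 0 remainder 2
Reading remainders bottom-up:
= 0o25326


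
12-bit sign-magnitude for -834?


Sign bit: 1 (negative)
Magnitude: 834 = 01101000010
= 101101000010


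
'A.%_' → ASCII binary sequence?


String: 'A.%_'  (4 characters)
Per-character ASCII lookup:
  'A': uppercase starts at 65: 'A' = 65 + 0 = 65 → 1000001
  '.': special character: '.' = 46 → 101110
  '%': special character: '%' = 37 → 100101
  '_': special character: '_' = 95 → 1011111
= 1000001 101110 100101 1011111


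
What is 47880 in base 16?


Divide by 16 repeatedly:
47880 ÷ 16 = 2992 remainder 8 (8)
2992 ÷ 16 = 187 remainder 0 (0)
187 ÷ 16 = 11 remainder 11 (B)
11 ÷ 16 = 0 remainder 11 (B)
Reading remainders bottom-up:
= 0xBB08


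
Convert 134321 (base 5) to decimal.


Positional values (base 5):
  1 × 5^0 = 1 × 1 = 1
  2 × 5^1 = 2 × 5 = 10
  3 × 5^2 = 3 × 25 = 75
  4 × 5^3 = 4 × 125 = 500
  3 × 5^4 = 3 × 625 = 1875
  1 × 5^5 = 1 × 3125 = 3125
Sum = 1 + 10 + 75 + 500 + 1875 + 3125
= 5586


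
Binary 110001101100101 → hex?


Group into 4-bit nibbles: 0110001101100101
  0110 = 6
  0011 = 3
  0110 = 6
  0101 = 5
= 0x6365


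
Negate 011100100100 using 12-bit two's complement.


Original: 011100100100
Step 1 - Invert all bits: 100011011011
Step 2 - Add 1: 100011011011 + 1
= 100011011100 (represents -1828)


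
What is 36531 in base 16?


Divide by 16 repeatedly:
36531 ÷ 16 = 2283 remainder 3 (3)
2283 ÷ 16 = 142 remainder 11 (B)
142 ÷ 16 = 8 remainder 14 (E)
8 ÷ 16 = 0 remainder 8 (8)
Reading remainders bottom-up:
= 0x8EB3


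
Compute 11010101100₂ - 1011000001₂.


Align and subtract column by column (LSB to MSB, borrowing when needed):
  11010101100
- 01011000001
  -----------
  col 0: (0 - 0 borrow-in) - 1 → borrow from next column: (0+2) - 1 = 1, borrow out 1
  col 1: (0 - 1 borrow-in) - 0 → borrow from next column: (-1+2) - 0 = 1, borrow out 1
  col 2: (1 - 1 borrow-in) - 0 → 0 - 0 = 0, borrow out 0
  col 3: (1 - 0 borrow-in) - 0 → 1 - 0 = 1, borrow out 0
  col 4: (0 - 0 borrow-in) - 0 → 0 - 0 = 0, borrow out 0
  col 5: (1 - 0 borrow-in) - 0 → 1 - 0 = 1, borrow out 0
  col 6: (0 - 0 borrow-in) - 1 → borrow from next column: (0+2) - 1 = 1, borrow out 1
  col 7: (1 - 1 borrow-in) - 1 → borrow from next column: (0+2) - 1 = 1, borrow out 1
  col 8: (0 - 1 borrow-in) - 0 → borrow from next column: (-1+2) - 0 = 1, borrow out 1
  col 9: (1 - 1 borrow-in) - 1 → borrow from next column: (0+2) - 1 = 1, borrow out 1
  col 10: (1 - 1 borrow-in) - 0 → 0 - 0 = 0, borrow out 0
Reading bits MSB→LSB: 01111101011
Strip leading zeros: 1111101011
= 1111101011


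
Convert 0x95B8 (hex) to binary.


Each hex digit → 4 binary bits:
  9 = 1001
  5 = 0101
  B = 1011
  8 = 1000
Concatenate: 1001 0101 1011 1000
= 1001010110111000


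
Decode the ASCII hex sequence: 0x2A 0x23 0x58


Codes (hex): 0x2A 0x23 0x58
Per-code ASCII lookup:
  0x2A = 42  (special character) → '*'
  0x23 = 35  (special character) → '#'
  0x58 = 88  (range 65-90: uppercase, 88 - 65 = 23) → 'X'
= '*#X'


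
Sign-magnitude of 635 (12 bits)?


Sign bit: 0 (positive)
Magnitude: 635 = 01001111011
= 001001111011


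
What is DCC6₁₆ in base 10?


Positional values:
Position 0: 6 × 16^0 = 6 × 1 = 6
Position 1: C × 16^1 = 12 × 16 = 192
Position 2: C × 16^2 = 12 × 256 = 3072
Position 3: D × 16^3 = 13 × 4096 = 53248
Sum = 6 + 192 + 3072 + 53248
= 56518


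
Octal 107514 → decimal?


Positional values:
Position 0: 4 × 8^0 = 4
Position 1: 1 × 8^1 = 8
Position 2: 5 × 8^2 = 320
Position 3: 7 × 8^3 = 3584
Position 4: 0 × 8^4 = 0
Position 5: 1 × 8^5 = 32768
Sum = 4 + 8 + 320 + 3584 + 0 + 32768
= 36684


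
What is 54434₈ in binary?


Each octal digit → 3 binary bits:
  5 = 101
  4 = 100
  4 = 100
  3 = 011
  4 = 100
Concatenate: 101 100 100 011 100
= 101100100011100


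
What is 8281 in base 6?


Divide by 6 repeatedly:
8281 ÷ 6 = 1380 remainder 1
1380 ÷ 6 = 230 remainder 0
230 ÷ 6 = 38 remainder 2
38 ÷ 6 = 6 remainder 2
6 ÷ 6 = 1 remainder 0
1 ÷ 6 = 0 remainder 1
Reading remainders bottom-up:
= 102201


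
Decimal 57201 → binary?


Divide by 2 repeatedly:
57201 ÷ 2 = 28600 remainder 1
28600 ÷ 2 = 14300 remainder 0
14300 ÷ 2 = 7150 remainder 0
7150 ÷ 2 = 3575 remainder 0
3575 ÷ 2 = 1787 remainder 1
1787 ÷ 2 = 893 remainder 1
893 ÷ 2 = 446 remainder 1
446 ÷ 2 = 223 remainder 0
223 ÷ 2 = 111 remainder 1
111 ÷ 2 = 55 remainder 1
55 ÷ 2 = 27 remainder 1
27 ÷ 2 = 13 remainder 1
13 ÷ 2 = 6 remainder 1
6 ÷ 2 = 3 remainder 0
3 ÷ 2 = 1 remainder 1
1 ÷ 2 = 0 remainder 1
Reading remainders bottom-up:
= 1101111101110001


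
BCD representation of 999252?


Each digit → 4-bit binary:
  9 → 1001
  9 → 1001
  9 → 1001
  2 → 0010
  5 → 0101
  2 → 0010
= 1001 1001 1001 0010 0101 0010


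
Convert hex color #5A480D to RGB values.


Hex: #5A480D
R = 5A₁₆ = 90
G = 48₁₆ = 72
B = 0D₁₆ = 13
= RGB(90, 72, 13)


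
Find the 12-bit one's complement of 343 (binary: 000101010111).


Original: 000101010111
Invert all bits:
  bit 0: 0 → 1
  bit 1: 0 → 1
  bit 2: 0 → 1
  bit 3: 1 → 0
  bit 4: 0 → 1
  bit 5: 1 → 0
  bit 6: 0 → 1
  bit 7: 1 → 0
  bit 8: 0 → 1
  bit 9: 1 → 0
  bit 10: 1 → 0
  bit 11: 1 → 0
= 111010101000


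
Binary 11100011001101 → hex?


Group into 4-bit nibbles: 0011100011001101
  0011 = 3
  1000 = 8
  1100 = C
  1101 = D
= 0x38CD


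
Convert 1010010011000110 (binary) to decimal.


Positional values:
Bit 1: 1 × 2^1 = 2
Bit 2: 1 × 2^2 = 4
Bit 6: 1 × 2^6 = 64
Bit 7: 1 × 2^7 = 128
Bit 10: 1 × 2^10 = 1024
Bit 13: 1 × 2^13 = 8192
Bit 15: 1 × 2^15 = 32768
Sum = 2 + 4 + 64 + 128 + 1024 + 8192 + 32768
= 42182


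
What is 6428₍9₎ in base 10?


Positional values (base 9):
  8 × 9^0 = 8 × 1 = 8
  2 × 9^1 = 2 × 9 = 18
  4 × 9^2 = 4 × 81 = 324
  6 × 9^3 = 6 × 729 = 4374
Sum = 8 + 18 + 324 + 4374
= 4724


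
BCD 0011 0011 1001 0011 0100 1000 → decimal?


Each 4-bit group → digit:
  0011 → 3
  0011 → 3
  1001 → 9
  0011 → 3
  0100 → 4
  1000 → 8
= 339348


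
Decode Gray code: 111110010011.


Gray code: 111110010011
MSB stays the same: 1
Each subsequent bit = prev_binary XOR current_gray:
  B[1] = 1 XOR 1 = 0
  B[2] = 0 XOR 1 = 1
  B[3] = 1 XOR 1 = 0
  B[4] = 0 XOR 1 = 1
  B[5] = 1 XOR 0 = 1
  B[6] = 1 XOR 0 = 1
  B[7] = 1 XOR 1 = 0
  B[8] = 0 XOR 0 = 0
  B[9] = 0 XOR 0 = 0
  B[10] = 0 XOR 1 = 1
  B[11] = 1 XOR 1 = 0
= 101011100010 (2786 decimal)


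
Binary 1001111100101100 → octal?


Group into 3-bit groups: 001001111100101100
  001 = 1
  001 = 1
  111 = 7
  100 = 4
  101 = 5
  100 = 4
= 0o117454


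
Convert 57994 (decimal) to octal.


Divide by 8 repeatedly:
57994 ÷ 8 = 7249 remainder 2
7249 ÷ 8 = 906 remainder 1
906 ÷ 8 = 113 remainder 2
113 ÷ 8 = 14 remainder 1
14 ÷ 8 = 1 remainder 6
1 ÷ 8 = 0 remainder 1
Reading remainders bottom-up:
= 0o161212


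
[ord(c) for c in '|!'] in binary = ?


String: '|!'  (2 characters)
Per-character ASCII lookup:
  '|': special character: '|' = 124 → 1111100
  '!': special character: '!' = 33 → 100001
= 1111100 100001


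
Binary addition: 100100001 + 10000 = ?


Align and add column by column (LSB to MSB, carry propagating):
  0100100001
+ 0000010000
  ----------
  col 0: 1 + 0 + 0 (carry in) = 1 → bit 1, carry out 0
  col 1: 0 + 0 + 0 (carry in) = 0 → bit 0, carry out 0
  col 2: 0 + 0 + 0 (carry in) = 0 → bit 0, carry out 0
  col 3: 0 + 0 + 0 (carry in) = 0 → bit 0, carry out 0
  col 4: 0 + 1 + 0 (carry in) = 1 → bit 1, carry out 0
  col 5: 1 + 0 + 0 (carry in) = 1 → bit 1, carry out 0
  col 6: 0 + 0 + 0 (carry in) = 0 → bit 0, carry out 0
  col 7: 0 + 0 + 0 (carry in) = 0 → bit 0, carry out 0
  col 8: 1 + 0 + 0 (carry in) = 1 → bit 1, carry out 0
  col 9: 0 + 0 + 0 (carry in) = 0 → bit 0, carry out 0
Reading bits MSB→LSB: 0100110001
Strip leading zeros: 100110001
= 100110001


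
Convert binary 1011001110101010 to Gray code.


Binary: 1011001110101010
Gray code: G = B XOR (B >> 1)
B >> 1 = 0101100111010101
1011001110101010 XOR 0101100111010101:
  1 XOR 0 = 1
  0 XOR 1 = 1
  1 XOR 0 = 1
  1 XOR 1 = 0
  0 XOR 1 = 1
  0 XOR 0 = 0
  1 XOR 0 = 1
  1 XOR 1 = 0
  1 XOR 1 = 0
  0 XOR 1 = 1
  1 XOR 0 = 1
  0 XOR 1 = 1
  1 XOR 0 = 1
  0 XOR 1 = 1
  1 XOR 0 = 1
  0 XOR 1 = 1
= 1110101001111111


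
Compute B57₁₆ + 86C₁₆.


Align and add column by column (LSB to MSB, each column mod 16 with carry):
  0B57
+ 086C
  ----
  col 0: 7(7) + C(12) + 0 (carry in) = 19 → 3(3), carry out 1
  col 1: 5(5) + 6(6) + 1 (carry in) = 12 → C(12), carry out 0
  col 2: B(11) + 8(8) + 0 (carry in) = 19 → 3(3), carry out 1
  col 3: 0(0) + 0(0) + 1 (carry in) = 1 → 1(1), carry out 0
Reading digits MSB→LSB: 13C3
Strip leading zeros: 13C3
= 0x13C3


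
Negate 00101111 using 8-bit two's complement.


Original: 00101111
Step 1 - Invert all bits: 11010000
Step 2 - Add 1: 11010000 + 1
= 11010001 (represents -47)


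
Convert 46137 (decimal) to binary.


Divide by 2 repeatedly:
46137 ÷ 2 = 23068 remainder 1
23068 ÷ 2 = 11534 remainder 0
11534 ÷ 2 = 5767 remainder 0
5767 ÷ 2 = 2883 remainder 1
2883 ÷ 2 = 1441 remainder 1
1441 ÷ 2 = 720 remainder 1
720 ÷ 2 = 360 remainder 0
360 ÷ 2 = 180 remainder 0
180 ÷ 2 = 90 remainder 0
90 ÷ 2 = 45 remainder 0
45 ÷ 2 = 22 remainder 1
22 ÷ 2 = 11 remainder 0
11 ÷ 2 = 5 remainder 1
5 ÷ 2 = 2 remainder 1
2 ÷ 2 = 1 remainder 0
1 ÷ 2 = 0 remainder 1
Reading remainders bottom-up:
= 1011010000111001


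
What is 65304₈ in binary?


Each octal digit → 3 binary bits:
  6 = 110
  5 = 101
  3 = 011
  0 = 000
  4 = 100
Concatenate: 110 101 011 000 100
= 110101011000100


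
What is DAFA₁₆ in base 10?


Positional values:
Position 0: A × 16^0 = 10 × 1 = 10
Position 1: F × 16^1 = 15 × 16 = 240
Position 2: A × 16^2 = 10 × 256 = 2560
Position 3: D × 16^3 = 13 × 4096 = 53248
Sum = 10 + 240 + 2560 + 53248
= 56058


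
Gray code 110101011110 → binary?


Gray code: 110101011110
MSB stays the same: 1
Each subsequent bit = prev_binary XOR current_gray:
  B[1] = 1 XOR 1 = 0
  B[2] = 0 XOR 0 = 0
  B[3] = 0 XOR 1 = 1
  B[4] = 1 XOR 0 = 1
  B[5] = 1 XOR 1 = 0
  B[6] = 0 XOR 0 = 0
  B[7] = 0 XOR 1 = 1
  B[8] = 1 XOR 1 = 0
  B[9] = 0 XOR 1 = 1
  B[10] = 1 XOR 1 = 0
  B[11] = 0 XOR 0 = 0
= 100110010100 (2452 decimal)


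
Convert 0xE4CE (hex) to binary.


Each hex digit → 4 binary bits:
  E = 1110
  4 = 0100
  C = 1100
  E = 1110
Concatenate: 1110 0100 1100 1110
= 1110010011001110


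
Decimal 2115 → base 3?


Divide by 3 repeatedly:
2115 ÷ 3 = 705 remainder 0
705 ÷ 3 = 235 remainder 0
235 ÷ 3 = 78 remainder 1
78 ÷ 3 = 26 remainder 0
26 ÷ 3 = 8 remainder 2
8 ÷ 3 = 2 remainder 2
2 ÷ 3 = 0 remainder 2
Reading remainders bottom-up:
= 2220100


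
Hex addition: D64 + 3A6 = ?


Align and add column by column (LSB to MSB, each column mod 16 with carry):
  0D64
+ 03A6
  ----
  col 0: 4(4) + 6(6) + 0 (carry in) = 10 → A(10), carry out 0
  col 1: 6(6) + A(10) + 0 (carry in) = 16 → 0(0), carry out 1
  col 2: D(13) + 3(3) + 1 (carry in) = 17 → 1(1), carry out 1
  col 3: 0(0) + 0(0) + 1 (carry in) = 1 → 1(1), carry out 0
Reading digits MSB→LSB: 110A
Strip leading zeros: 110A
= 0x110A


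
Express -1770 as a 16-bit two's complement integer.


Original: 0000011011101010
Step 1 - Invert all bits: 1111100100010101
Step 2 - Add 1: 1111100100010101 + 1
= 1111100100010110 (represents -1770)


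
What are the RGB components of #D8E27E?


Hex: #D8E27E
R = D8₁₆ = 216
G = E2₁₆ = 226
B = 7E₁₆ = 126
= RGB(216, 226, 126)


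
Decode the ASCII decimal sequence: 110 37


Codes (decimal): 110 37
Per-code ASCII lookup:
  110  (range 97-122: lowercase, 110 - 97 = 13) → 'n'
  37  (special character) → '%'
= 'n%'


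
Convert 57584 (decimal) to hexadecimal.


Divide by 16 repeatedly:
57584 ÷ 16 = 3599 remainder 0 (0)
3599 ÷ 16 = 224 remainder 15 (F)
224 ÷ 16 = 14 remainder 0 (0)
14 ÷ 16 = 0 remainder 14 (E)
Reading remainders bottom-up:
= 0xE0F0


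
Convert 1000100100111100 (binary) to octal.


Group into 3-bit groups: 001000100100111100
  001 = 1
  000 = 0
  100 = 4
  100 = 4
  111 = 7
  100 = 4
= 0o104474


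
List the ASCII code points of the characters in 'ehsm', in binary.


String: 'ehsm'  (4 characters)
Per-character ASCII lookup:
  'e': lowercase starts at 97: 'e' = 97 + 4 = 101 → 1100101
  'h': lowercase starts at 97: 'h' = 97 + 7 = 104 → 1101000
  's': lowercase starts at 97: 's' = 97 + 18 = 115 → 1110011
  'm': lowercase starts at 97: 'm' = 97 + 12 = 109 → 1101101
= 1100101 1101000 1110011 1101101


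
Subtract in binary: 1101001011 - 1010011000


Align and subtract column by column (LSB to MSB, borrowing when needed):
  1101001011
- 1010011000
  ----------
  col 0: (1 - 0 borrow-in) - 0 → 1 - 0 = 1, borrow out 0
  col 1: (1 - 0 borrow-in) - 0 → 1 - 0 = 1, borrow out 0
  col 2: (0 - 0 borrow-in) - 0 → 0 - 0 = 0, borrow out 0
  col 3: (1 - 0 borrow-in) - 1 → 1 - 1 = 0, borrow out 0
  col 4: (0 - 0 borrow-in) - 1 → borrow from next column: (0+2) - 1 = 1, borrow out 1
  col 5: (0 - 1 borrow-in) - 0 → borrow from next column: (-1+2) - 0 = 1, borrow out 1
  col 6: (1 - 1 borrow-in) - 0 → 0 - 0 = 0, borrow out 0
  col 7: (0 - 0 borrow-in) - 1 → borrow from next column: (0+2) - 1 = 1, borrow out 1
  col 8: (1 - 1 borrow-in) - 0 → 0 - 0 = 0, borrow out 0
  col 9: (1 - 0 borrow-in) - 1 → 1 - 1 = 0, borrow out 0
Reading bits MSB→LSB: 0010110011
Strip leading zeros: 10110011
= 10110011


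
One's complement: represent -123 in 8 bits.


Original: 01111011
Invert all bits:
  bit 0: 0 → 1
  bit 1: 1 → 0
  bit 2: 1 → 0
  bit 3: 1 → 0
  bit 4: 1 → 0
  bit 5: 0 → 1
  bit 6: 1 → 0
  bit 7: 1 → 0
= 10000100


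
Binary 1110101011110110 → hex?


Group into 4-bit nibbles: 1110101011110110
  1110 = E
  1010 = A
  1111 = F
  0110 = 6
= 0xEAF6


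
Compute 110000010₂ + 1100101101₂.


Align and add column by column (LSB to MSB, carry propagating):
  00110000010
+ 01100101101
  -----------
  col 0: 0 + 1 + 0 (carry in) = 1 → bit 1, carry out 0
  col 1: 1 + 0 + 0 (carry in) = 1 → bit 1, carry out 0
  col 2: 0 + 1 + 0 (carry in) = 1 → bit 1, carry out 0
  col 3: 0 + 1 + 0 (carry in) = 1 → bit 1, carry out 0
  col 4: 0 + 0 + 0 (carry in) = 0 → bit 0, carry out 0
  col 5: 0 + 1 + 0 (carry in) = 1 → bit 1, carry out 0
  col 6: 0 + 0 + 0 (carry in) = 0 → bit 0, carry out 0
  col 7: 1 + 0 + 0 (carry in) = 1 → bit 1, carry out 0
  col 8: 1 + 1 + 0 (carry in) = 2 → bit 0, carry out 1
  col 9: 0 + 1 + 1 (carry in) = 2 → bit 0, carry out 1
  col 10: 0 + 0 + 1 (carry in) = 1 → bit 1, carry out 0
Reading bits MSB→LSB: 10010101111
Strip leading zeros: 10010101111
= 10010101111


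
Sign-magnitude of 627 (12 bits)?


Sign bit: 0 (positive)
Magnitude: 627 = 01001110011
= 001001110011


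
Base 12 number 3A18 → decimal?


Positional values (base 12):
  8 × 12^0 = 8 × 1 = 8
  1 × 12^1 = 1 × 12 = 12
  A × 12^2 = 10 × 144 = 1440
  3 × 12^3 = 3 × 1728 = 5184
Sum = 8 + 12 + 1440 + 5184
= 6644


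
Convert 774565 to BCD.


Each digit → 4-bit binary:
  7 → 0111
  7 → 0111
  4 → 0100
  5 → 0101
  6 → 0110
  5 → 0101
= 0111 0111 0100 0101 0110 0101


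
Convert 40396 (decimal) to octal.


Divide by 8 repeatedly:
40396 ÷ 8 = 5049 remainder 4
5049 ÷ 8 = 631 remainder 1
631 ÷ 8 = 78 remainder 7
78 ÷ 8 = 9 remainder 6
9 ÷ 8 = 1 remainder 1
1 ÷ 8 = 0 remainder 1
Reading remainders bottom-up:
= 0o116714


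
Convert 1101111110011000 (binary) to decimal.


Positional values:
Bit 3: 1 × 2^3 = 8
Bit 4: 1 × 2^4 = 16
Bit 7: 1 × 2^7 = 128
Bit 8: 1 × 2^8 = 256
Bit 9: 1 × 2^9 = 512
Bit 10: 1 × 2^10 = 1024
Bit 11: 1 × 2^11 = 2048
Bit 12: 1 × 2^12 = 4096
Bit 14: 1 × 2^14 = 16384
Bit 15: 1 × 2^15 = 32768
Sum = 8 + 16 + 128 + 256 + 512 + 1024 + 2048 + 4096 + 16384 + 32768
= 57240


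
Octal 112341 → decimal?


Positional values:
Position 0: 1 × 8^0 = 1
Position 1: 4 × 8^1 = 32
Position 2: 3 × 8^2 = 192
Position 3: 2 × 8^3 = 1024
Position 4: 1 × 8^4 = 4096
Position 5: 1 × 8^5 = 32768
Sum = 1 + 32 + 192 + 1024 + 4096 + 32768
= 38113


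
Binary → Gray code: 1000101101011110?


Binary: 1000101101011110
Gray code: G = B XOR (B >> 1)
B >> 1 = 0100010110101111
1000101101011110 XOR 0100010110101111:
  1 XOR 0 = 1
  0 XOR 1 = 1
  0 XOR 0 = 0
  0 XOR 0 = 0
  1 XOR 0 = 1
  0 XOR 1 = 1
  1 XOR 0 = 1
  1 XOR 1 = 0
  0 XOR 1 = 1
  1 XOR 0 = 1
  0 XOR 1 = 1
  1 XOR 0 = 1
  1 XOR 1 = 0
  1 XOR 1 = 0
  1 XOR 1 = 0
  0 XOR 1 = 1
= 1100111011110001


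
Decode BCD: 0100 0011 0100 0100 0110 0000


Each 4-bit group → digit:
  0100 → 4
  0011 → 3
  0100 → 4
  0100 → 4
  0110 → 6
  0000 → 0
= 434460


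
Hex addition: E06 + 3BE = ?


Align and add column by column (LSB to MSB, each column mod 16 with carry):
  0E06
+ 03BE
  ----
  col 0: 6(6) + E(14) + 0 (carry in) = 20 → 4(4), carry out 1
  col 1: 0(0) + B(11) + 1 (carry in) = 12 → C(12), carry out 0
  col 2: E(14) + 3(3) + 0 (carry in) = 17 → 1(1), carry out 1
  col 3: 0(0) + 0(0) + 1 (carry in) = 1 → 1(1), carry out 0
Reading digits MSB→LSB: 11C4
Strip leading zeros: 11C4
= 0x11C4


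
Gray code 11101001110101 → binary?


Gray code: 11101001110101
MSB stays the same: 1
Each subsequent bit = prev_binary XOR current_gray:
  B[1] = 1 XOR 1 = 0
  B[2] = 0 XOR 1 = 1
  B[3] = 1 XOR 0 = 1
  B[4] = 1 XOR 1 = 0
  B[5] = 0 XOR 0 = 0
  B[6] = 0 XOR 0 = 0
  B[7] = 0 XOR 1 = 1
  B[8] = 1 XOR 1 = 0
  B[9] = 0 XOR 1 = 1
  B[10] = 1 XOR 0 = 1
  B[11] = 1 XOR 1 = 0
  B[12] = 0 XOR 0 = 0
  B[13] = 0 XOR 1 = 1
= 10110001011001 (11353 decimal)


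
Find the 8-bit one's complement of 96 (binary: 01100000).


Original: 01100000
Invert all bits:
  bit 0: 0 → 1
  bit 1: 1 → 0
  bit 2: 1 → 0
  bit 3: 0 → 1
  bit 4: 0 → 1
  bit 5: 0 → 1
  bit 6: 0 → 1
  bit 7: 0 → 1
= 10011111


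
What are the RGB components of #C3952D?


Hex: #C3952D
R = C3₁₆ = 195
G = 95₁₆ = 149
B = 2D₁₆ = 45
= RGB(195, 149, 45)


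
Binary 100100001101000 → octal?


Group into 3-bit groups: 100100001101000
  100 = 4
  100 = 4
  001 = 1
  101 = 5
  000 = 0
= 0o44150


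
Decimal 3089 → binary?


Divide by 2 repeatedly:
3089 ÷ 2 = 1544 remainder 1
1544 ÷ 2 = 772 remainder 0
772 ÷ 2 = 386 remainder 0
386 ÷ 2 = 193 remainder 0
193 ÷ 2 = 96 remainder 1
96 ÷ 2 = 48 remainder 0
48 ÷ 2 = 24 remainder 0
24 ÷ 2 = 12 remainder 0
12 ÷ 2 = 6 remainder 0
6 ÷ 2 = 3 remainder 0
3 ÷ 2 = 1 remainder 1
1 ÷ 2 = 0 remainder 1
Reading remainders bottom-up:
= 110000010001


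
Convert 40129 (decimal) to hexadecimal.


Divide by 16 repeatedly:
40129 ÷ 16 = 2508 remainder 1 (1)
2508 ÷ 16 = 156 remainder 12 (C)
156 ÷ 16 = 9 remainder 12 (C)
9 ÷ 16 = 0 remainder 9 (9)
Reading remainders bottom-up:
= 0x9CC1


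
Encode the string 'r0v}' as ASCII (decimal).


String: 'r0v}'  (4 characters)
Per-character ASCII lookup:
  'r': lowercase starts at 97: 'r' = 97 + 17 = 114
  '0': digits start at 48: '0' = 48 + 0 = 48
  'v': lowercase starts at 97: 'v' = 97 + 21 = 118
  '}': special character: '}' = 125
= 114 48 118 125


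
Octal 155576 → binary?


Each octal digit → 3 binary bits:
  1 = 001
  5 = 101
  5 = 101
  5 = 101
  7 = 111
  6 = 110
Concatenate: 001 101 101 101 111 110
= 001101101101111110


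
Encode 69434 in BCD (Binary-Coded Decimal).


Each digit → 4-bit binary:
  6 → 0110
  9 → 1001
  4 → 0100
  3 → 0011
  4 → 0100
= 0110 1001 0100 0011 0100


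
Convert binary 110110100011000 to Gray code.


Binary: 110110100011000
Gray code: G = B XOR (B >> 1)
B >> 1 = 011011010001100
110110100011000 XOR 011011010001100:
  1 XOR 0 = 1
  1 XOR 1 = 0
  0 XOR 1 = 1
  1 XOR 0 = 1
  1 XOR 1 = 0
  0 XOR 1 = 1
  1 XOR 0 = 1
  0 XOR 1 = 1
  0 XOR 0 = 0
  0 XOR 0 = 0
  1 XOR 0 = 1
  1 XOR 1 = 0
  0 XOR 1 = 1
  0 XOR 0 = 0
  0 XOR 0 = 0
= 101101110010100


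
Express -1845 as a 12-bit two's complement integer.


Original: 011100110101
Step 1 - Invert all bits: 100011001010
Step 2 - Add 1: 100011001010 + 1
= 100011001011 (represents -1845)


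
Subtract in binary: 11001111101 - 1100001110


Align and subtract column by column (LSB to MSB, borrowing when needed):
  11001111101
- 01100001110
  -----------
  col 0: (1 - 0 borrow-in) - 0 → 1 - 0 = 1, borrow out 0
  col 1: (0 - 0 borrow-in) - 1 → borrow from next column: (0+2) - 1 = 1, borrow out 1
  col 2: (1 - 1 borrow-in) - 1 → borrow from next column: (0+2) - 1 = 1, borrow out 1
  col 3: (1 - 1 borrow-in) - 1 → borrow from next column: (0+2) - 1 = 1, borrow out 1
  col 4: (1 - 1 borrow-in) - 0 → 0 - 0 = 0, borrow out 0
  col 5: (1 - 0 borrow-in) - 0 → 1 - 0 = 1, borrow out 0
  col 6: (1 - 0 borrow-in) - 0 → 1 - 0 = 1, borrow out 0
  col 7: (0 - 0 borrow-in) - 0 → 0 - 0 = 0, borrow out 0
  col 8: (0 - 0 borrow-in) - 1 → borrow from next column: (0+2) - 1 = 1, borrow out 1
  col 9: (1 - 1 borrow-in) - 1 → borrow from next column: (0+2) - 1 = 1, borrow out 1
  col 10: (1 - 1 borrow-in) - 0 → 0 - 0 = 0, borrow out 0
Reading bits MSB→LSB: 01101101111
Strip leading zeros: 1101101111
= 1101101111


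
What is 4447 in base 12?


Divide by 12 repeatedly:
4447 ÷ 12 = 370 remainder 7
370 ÷ 12 = 30 remainder 10
30 ÷ 12 = 2 remainder 6
2 ÷ 12 = 0 remainder 2
Reading remainders bottom-up:
= 26A7


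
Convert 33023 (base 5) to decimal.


Positional values (base 5):
  3 × 5^0 = 3 × 1 = 3
  2 × 5^1 = 2 × 5 = 10
  0 × 5^2 = 0 × 25 = 0
  3 × 5^3 = 3 × 125 = 375
  3 × 5^4 = 3 × 625 = 1875
Sum = 3 + 10 + 0 + 375 + 1875
= 2263


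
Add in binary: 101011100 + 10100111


Align and add column by column (LSB to MSB, carry propagating):
  0101011100
+ 0010100111
  ----------
  col 0: 0 + 1 + 0 (carry in) = 1 → bit 1, carry out 0
  col 1: 0 + 1 + 0 (carry in) = 1 → bit 1, carry out 0
  col 2: 1 + 1 + 0 (carry in) = 2 → bit 0, carry out 1
  col 3: 1 + 0 + 1 (carry in) = 2 → bit 0, carry out 1
  col 4: 1 + 0 + 1 (carry in) = 2 → bit 0, carry out 1
  col 5: 0 + 1 + 1 (carry in) = 2 → bit 0, carry out 1
  col 6: 1 + 0 + 1 (carry in) = 2 → bit 0, carry out 1
  col 7: 0 + 1 + 1 (carry in) = 2 → bit 0, carry out 1
  col 8: 1 + 0 + 1 (carry in) = 2 → bit 0, carry out 1
  col 9: 0 + 0 + 1 (carry in) = 1 → bit 1, carry out 0
Reading bits MSB→LSB: 1000000011
Strip leading zeros: 1000000011
= 1000000011


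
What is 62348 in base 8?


Divide by 8 repeatedly:
62348 ÷ 8 = 7793 remainder 4
7793 ÷ 8 = 974 remainder 1
974 ÷ 8 = 121 remainder 6
121 ÷ 8 = 15 remainder 1
15 ÷ 8 = 1 remainder 7
1 ÷ 8 = 0 remainder 1
Reading remainders bottom-up:
= 0o171614


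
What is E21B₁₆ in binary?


Each hex digit → 4 binary bits:
  E = 1110
  2 = 0010
  1 = 0001
  B = 1011
Concatenate: 1110 0010 0001 1011
= 1110001000011011


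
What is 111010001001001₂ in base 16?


Group into 4-bit nibbles: 0111010001001001
  0111 = 7
  0100 = 4
  0100 = 4
  1001 = 9
= 0x7449


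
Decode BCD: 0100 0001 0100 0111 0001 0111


Each 4-bit group → digit:
  0100 → 4
  0001 → 1
  0100 → 4
  0111 → 7
  0001 → 1
  0111 → 7
= 414717


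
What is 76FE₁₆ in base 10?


Positional values:
Position 0: E × 16^0 = 14 × 1 = 14
Position 1: F × 16^1 = 15 × 16 = 240
Position 2: 6 × 16^2 = 6 × 256 = 1536
Position 3: 7 × 16^3 = 7 × 4096 = 28672
Sum = 14 + 240 + 1536 + 28672
= 30462


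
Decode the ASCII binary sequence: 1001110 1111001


Codes (binary): 1001110 1111001
Per-code ASCII lookup:
  1001110 = 78  (range 65-90: uppercase, 78 - 65 = 13) → 'N'
  1111001 = 121  (range 97-122: lowercase, 121 - 97 = 24) → 'y'
= 'Ny'


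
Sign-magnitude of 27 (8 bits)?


Sign bit: 0 (positive)
Magnitude: 27 = 0011011
= 00011011


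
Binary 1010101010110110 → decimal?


Positional values:
Bit 1: 1 × 2^1 = 2
Bit 2: 1 × 2^2 = 4
Bit 4: 1 × 2^4 = 16
Bit 5: 1 × 2^5 = 32
Bit 7: 1 × 2^7 = 128
Bit 9: 1 × 2^9 = 512
Bit 11: 1 × 2^11 = 2048
Bit 13: 1 × 2^13 = 8192
Bit 15: 1 × 2^15 = 32768
Sum = 2 + 4 + 16 + 32 + 128 + 512 + 2048 + 8192 + 32768
= 43702


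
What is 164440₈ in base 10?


Positional values:
Position 0: 0 × 8^0 = 0
Position 1: 4 × 8^1 = 32
Position 2: 4 × 8^2 = 256
Position 3: 4 × 8^3 = 2048
Position 4: 6 × 8^4 = 24576
Position 5: 1 × 8^5 = 32768
Sum = 0 + 32 + 256 + 2048 + 24576 + 32768
= 59680


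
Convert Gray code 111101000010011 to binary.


Gray code: 111101000010011
MSB stays the same: 1
Each subsequent bit = prev_binary XOR current_gray:
  B[1] = 1 XOR 1 = 0
  B[2] = 0 XOR 1 = 1
  B[3] = 1 XOR 1 = 0
  B[4] = 0 XOR 0 = 0
  B[5] = 0 XOR 1 = 1
  B[6] = 1 XOR 0 = 1
  B[7] = 1 XOR 0 = 1
  B[8] = 1 XOR 0 = 1
  B[9] = 1 XOR 0 = 1
  B[10] = 1 XOR 1 = 0
  B[11] = 0 XOR 0 = 0
  B[12] = 0 XOR 0 = 0
  B[13] = 0 XOR 1 = 1
  B[14] = 1 XOR 1 = 0
= 101001111100010 (21474 decimal)


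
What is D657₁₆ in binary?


Each hex digit → 4 binary bits:
  D = 1101
  6 = 0110
  5 = 0101
  7 = 0111
Concatenate: 1101 0110 0101 0111
= 1101011001010111


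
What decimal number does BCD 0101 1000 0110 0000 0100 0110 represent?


Each 4-bit group → digit:
  0101 → 5
  1000 → 8
  0110 → 6
  0000 → 0
  0100 → 4
  0110 → 6
= 586046


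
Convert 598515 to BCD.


Each digit → 4-bit binary:
  5 → 0101
  9 → 1001
  8 → 1000
  5 → 0101
  1 → 0001
  5 → 0101
= 0101 1001 1000 0101 0001 0101


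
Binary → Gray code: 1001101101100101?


Binary: 1001101101100101
Gray code: G = B XOR (B >> 1)
B >> 1 = 0100110110110010
1001101101100101 XOR 0100110110110010:
  1 XOR 0 = 1
  0 XOR 1 = 1
  0 XOR 0 = 0
  1 XOR 0 = 1
  1 XOR 1 = 0
  0 XOR 1 = 1
  1 XOR 0 = 1
  1 XOR 1 = 0
  0 XOR 1 = 1
  1 XOR 0 = 1
  1 XOR 1 = 0
  0 XOR 1 = 1
  0 XOR 0 = 0
  1 XOR 0 = 1
  0 XOR 1 = 1
  1 XOR 0 = 1
= 1101011011010111


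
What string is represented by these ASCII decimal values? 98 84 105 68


Codes (decimal): 98 84 105 68
Per-code ASCII lookup:
  98  (range 97-122: lowercase, 98 - 97 = 1) → 'b'
  84  (range 65-90: uppercase, 84 - 65 = 19) → 'T'
  105  (range 97-122: lowercase, 105 - 97 = 8) → 'i'
  68  (range 65-90: uppercase, 68 - 65 = 3) → 'D'
= 'bTiD'


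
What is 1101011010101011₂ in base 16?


Group into 4-bit nibbles: 1101011010101011
  1101 = D
  0110 = 6
  1010 = A
  1011 = B
= 0xD6AB


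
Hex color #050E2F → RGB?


Hex: #050E2F
R = 05₁₆ = 5
G = 0E₁₆ = 14
B = 2F₁₆ = 47
= RGB(5, 14, 47)


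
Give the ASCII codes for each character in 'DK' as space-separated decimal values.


String: 'DK'  (2 characters)
Per-character ASCII lookup:
  'D': uppercase starts at 65: 'D' = 65 + 3 = 68
  'K': uppercase starts at 65: 'K' = 65 + 10 = 75
= 68 75


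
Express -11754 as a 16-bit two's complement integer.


Original: 0010110111101010
Step 1 - Invert all bits: 1101001000010101
Step 2 - Add 1: 1101001000010101 + 1
= 1101001000010110 (represents -11754)


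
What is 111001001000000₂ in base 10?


Positional values:
Bit 6: 1 × 2^6 = 64
Bit 9: 1 × 2^9 = 512
Bit 12: 1 × 2^12 = 4096
Bit 13: 1 × 2^13 = 8192
Bit 14: 1 × 2^14 = 16384
Sum = 64 + 512 + 4096 + 8192 + 16384
= 29248


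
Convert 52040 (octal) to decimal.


Positional values:
Position 0: 0 × 8^0 = 0
Position 1: 4 × 8^1 = 32
Position 2: 0 × 8^2 = 0
Position 3: 2 × 8^3 = 1024
Position 4: 5 × 8^4 = 20480
Sum = 0 + 32 + 0 + 1024 + 20480
= 21536


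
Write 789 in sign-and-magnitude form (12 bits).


Sign bit: 0 (positive)
Magnitude: 789 = 01100010101
= 001100010101


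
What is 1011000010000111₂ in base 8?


Group into 3-bit groups: 001011000010000111
  001 = 1
  011 = 3
  000 = 0
  010 = 2
  000 = 0
  111 = 7
= 0o130207


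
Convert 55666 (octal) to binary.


Each octal digit → 3 binary bits:
  5 = 101
  5 = 101
  6 = 110
  6 = 110
  6 = 110
Concatenate: 101 101 110 110 110
= 101101110110110


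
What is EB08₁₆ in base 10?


Positional values:
Position 0: 8 × 16^0 = 8 × 1 = 8
Position 1: 0 × 16^1 = 0 × 16 = 0
Position 2: B × 16^2 = 11 × 256 = 2816
Position 3: E × 16^3 = 14 × 4096 = 57344
Sum = 8 + 0 + 2816 + 57344
= 60168


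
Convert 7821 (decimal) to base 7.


Divide by 7 repeatedly:
7821 ÷ 7 = 1117 remainder 2
1117 ÷ 7 = 159 remainder 4
159 ÷ 7 = 22 remainder 5
22 ÷ 7 = 3 remainder 1
3 ÷ 7 = 0 remainder 3
Reading remainders bottom-up:
= 31542


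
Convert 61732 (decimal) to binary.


Divide by 2 repeatedly:
61732 ÷ 2 = 30866 remainder 0
30866 ÷ 2 = 15433 remainder 0
15433 ÷ 2 = 7716 remainder 1
7716 ÷ 2 = 3858 remainder 0
3858 ÷ 2 = 1929 remainder 0
1929 ÷ 2 = 964 remainder 1
964 ÷ 2 = 482 remainder 0
482 ÷ 2 = 241 remainder 0
241 ÷ 2 = 120 remainder 1
120 ÷ 2 = 60 remainder 0
60 ÷ 2 = 30 remainder 0
30 ÷ 2 = 15 remainder 0
15 ÷ 2 = 7 remainder 1
7 ÷ 2 = 3 remainder 1
3 ÷ 2 = 1 remainder 1
1 ÷ 2 = 0 remainder 1
Reading remainders bottom-up:
= 1111000100100100


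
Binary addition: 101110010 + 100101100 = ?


Align and add column by column (LSB to MSB, carry propagating):
  0101110010
+ 0100101100
  ----------
  col 0: 0 + 0 + 0 (carry in) = 0 → bit 0, carry out 0
  col 1: 1 + 0 + 0 (carry in) = 1 → bit 1, carry out 0
  col 2: 0 + 1 + 0 (carry in) = 1 → bit 1, carry out 0
  col 3: 0 + 1 + 0 (carry in) = 1 → bit 1, carry out 0
  col 4: 1 + 0 + 0 (carry in) = 1 → bit 1, carry out 0
  col 5: 1 + 1 + 0 (carry in) = 2 → bit 0, carry out 1
  col 6: 1 + 0 + 1 (carry in) = 2 → bit 0, carry out 1
  col 7: 0 + 0 + 1 (carry in) = 1 → bit 1, carry out 0
  col 8: 1 + 1 + 0 (carry in) = 2 → bit 0, carry out 1
  col 9: 0 + 0 + 1 (carry in) = 1 → bit 1, carry out 0
Reading bits MSB→LSB: 1010011110
Strip leading zeros: 1010011110
= 1010011110


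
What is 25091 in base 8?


Divide by 8 repeatedly:
25091 ÷ 8 = 3136 remainder 3
3136 ÷ 8 = 392 remainder 0
392 ÷ 8 = 49 remainder 0
49 ÷ 8 = 6 remainder 1
6 ÷ 8 = 0 remainder 6
Reading remainders bottom-up:
= 0o61003


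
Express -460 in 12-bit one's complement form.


Original: 000111001100
Invert all bits:
  bit 0: 0 → 1
  bit 1: 0 → 1
  bit 2: 0 → 1
  bit 3: 1 → 0
  bit 4: 1 → 0
  bit 5: 1 → 0
  bit 6: 0 → 1
  bit 7: 0 → 1
  bit 8: 1 → 0
  bit 9: 1 → 0
  bit 10: 0 → 1
  bit 11: 0 → 1
= 111000110011


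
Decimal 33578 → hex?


Divide by 16 repeatedly:
33578 ÷ 16 = 2098 remainder 10 (A)
2098 ÷ 16 = 131 remainder 2 (2)
131 ÷ 16 = 8 remainder 3 (3)
8 ÷ 16 = 0 remainder 8 (8)
Reading remainders bottom-up:
= 0x832A


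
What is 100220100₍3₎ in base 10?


Positional values (base 3):
  0 × 3^0 = 0 × 1 = 0
  0 × 3^1 = 0 × 3 = 0
  1 × 3^2 = 1 × 9 = 9
  0 × 3^3 = 0 × 27 = 0
  2 × 3^4 = 2 × 81 = 162
  2 × 3^5 = 2 × 243 = 486
  0 × 3^6 = 0 × 729 = 0
  0 × 3^7 = 0 × 2187 = 0
  1 × 3^8 = 1 × 6561 = 6561
Sum = 0 + 0 + 9 + 0 + 162 + 486 + 0 + 0 + 6561
= 7218


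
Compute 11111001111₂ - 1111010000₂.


Align and subtract column by column (LSB to MSB, borrowing when needed):
  11111001111
- 01111010000
  -----------
  col 0: (1 - 0 borrow-in) - 0 → 1 - 0 = 1, borrow out 0
  col 1: (1 - 0 borrow-in) - 0 → 1 - 0 = 1, borrow out 0
  col 2: (1 - 0 borrow-in) - 0 → 1 - 0 = 1, borrow out 0
  col 3: (1 - 0 borrow-in) - 0 → 1 - 0 = 1, borrow out 0
  col 4: (0 - 0 borrow-in) - 1 → borrow from next column: (0+2) - 1 = 1, borrow out 1
  col 5: (0 - 1 borrow-in) - 0 → borrow from next column: (-1+2) - 0 = 1, borrow out 1
  col 6: (1 - 1 borrow-in) - 1 → borrow from next column: (0+2) - 1 = 1, borrow out 1
  col 7: (1 - 1 borrow-in) - 1 → borrow from next column: (0+2) - 1 = 1, borrow out 1
  col 8: (1 - 1 borrow-in) - 1 → borrow from next column: (0+2) - 1 = 1, borrow out 1
  col 9: (1 - 1 borrow-in) - 1 → borrow from next column: (0+2) - 1 = 1, borrow out 1
  col 10: (1 - 1 borrow-in) - 0 → 0 - 0 = 0, borrow out 0
Reading bits MSB→LSB: 01111111111
Strip leading zeros: 1111111111
= 1111111111


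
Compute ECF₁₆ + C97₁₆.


Align and add column by column (LSB to MSB, each column mod 16 with carry):
  0ECF
+ 0C97
  ----
  col 0: F(15) + 7(7) + 0 (carry in) = 22 → 6(6), carry out 1
  col 1: C(12) + 9(9) + 1 (carry in) = 22 → 6(6), carry out 1
  col 2: E(14) + C(12) + 1 (carry in) = 27 → B(11), carry out 1
  col 3: 0(0) + 0(0) + 1 (carry in) = 1 → 1(1), carry out 0
Reading digits MSB→LSB: 1B66
Strip leading zeros: 1B66
= 0x1B66


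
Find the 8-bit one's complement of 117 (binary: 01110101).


Original: 01110101
Invert all bits:
  bit 0: 0 → 1
  bit 1: 1 → 0
  bit 2: 1 → 0
  bit 3: 1 → 0
  bit 4: 0 → 1
  bit 5: 1 → 0
  bit 6: 0 → 1
  bit 7: 1 → 0
= 10001010


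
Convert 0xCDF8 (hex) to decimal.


Positional values:
Position 0: 8 × 16^0 = 8 × 1 = 8
Position 1: F × 16^1 = 15 × 16 = 240
Position 2: D × 16^2 = 13 × 256 = 3328
Position 3: C × 16^3 = 12 × 4096 = 49152
Sum = 8 + 240 + 3328 + 49152
= 52728


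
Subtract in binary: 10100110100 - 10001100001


Align and subtract column by column (LSB to MSB, borrowing when needed):
  10100110100
- 10001100001
  -----------
  col 0: (0 - 0 borrow-in) - 1 → borrow from next column: (0+2) - 1 = 1, borrow out 1
  col 1: (0 - 1 borrow-in) - 0 → borrow from next column: (-1+2) - 0 = 1, borrow out 1
  col 2: (1 - 1 borrow-in) - 0 → 0 - 0 = 0, borrow out 0
  col 3: (0 - 0 borrow-in) - 0 → 0 - 0 = 0, borrow out 0
  col 4: (1 - 0 borrow-in) - 0 → 1 - 0 = 1, borrow out 0
  col 5: (1 - 0 borrow-in) - 1 → 1 - 1 = 0, borrow out 0
  col 6: (0 - 0 borrow-in) - 1 → borrow from next column: (0+2) - 1 = 1, borrow out 1
  col 7: (0 - 1 borrow-in) - 0 → borrow from next column: (-1+2) - 0 = 1, borrow out 1
  col 8: (1 - 1 borrow-in) - 0 → 0 - 0 = 0, borrow out 0
  col 9: (0 - 0 borrow-in) - 0 → 0 - 0 = 0, borrow out 0
  col 10: (1 - 0 borrow-in) - 1 → 1 - 1 = 0, borrow out 0
Reading bits MSB→LSB: 00011010011
Strip leading zeros: 11010011
= 11010011


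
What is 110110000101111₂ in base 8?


Group into 3-bit groups: 110110000101111
  110 = 6
  110 = 6
  000 = 0
  101 = 5
  111 = 7
= 0o66057


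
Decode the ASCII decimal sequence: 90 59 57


Codes (decimal): 90 59 57
Per-code ASCII lookup:
  90  (range 65-90: uppercase, 90 - 65 = 25) → 'Z'
  59  (special character) → ';'
  57  (range 48-57: digits, 57 - 48 = 9) → '9'
= 'Z;9'
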